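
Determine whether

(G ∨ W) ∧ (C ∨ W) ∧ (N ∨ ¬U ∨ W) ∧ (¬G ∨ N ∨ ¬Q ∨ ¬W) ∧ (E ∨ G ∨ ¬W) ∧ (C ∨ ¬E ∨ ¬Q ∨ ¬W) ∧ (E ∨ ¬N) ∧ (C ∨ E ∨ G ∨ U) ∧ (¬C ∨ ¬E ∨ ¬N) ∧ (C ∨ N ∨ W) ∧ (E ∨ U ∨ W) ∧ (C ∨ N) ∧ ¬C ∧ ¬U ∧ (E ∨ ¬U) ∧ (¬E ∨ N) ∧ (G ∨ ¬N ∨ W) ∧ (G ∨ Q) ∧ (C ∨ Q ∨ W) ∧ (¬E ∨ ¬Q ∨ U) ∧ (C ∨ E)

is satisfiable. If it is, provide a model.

C: False; N: True; G: True; W: True; Q: False; U: False; E: True

Unit clause (¬C) forces C = False.
Unit clause (¬U) forces U = False.
In (C ∨ E) only E is left, so E = True.
In (C ∨ W) only W is left, so W = True.
In (C ∨ ¬E ∨ ¬Q ∨ ¬W) only ¬Q is left, so Q = False.
In (C ∨ N) only N is left, so N = True.
In (G ∨ Q) only G is left, so G = True.
All clauses satisfied.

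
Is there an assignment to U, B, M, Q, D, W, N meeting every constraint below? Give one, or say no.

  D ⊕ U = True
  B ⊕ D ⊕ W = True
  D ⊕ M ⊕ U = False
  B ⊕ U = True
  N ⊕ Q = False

U=T, B=F, M=T, Q=F, D=F, W=T, N=F

D ⊕ U = F ⊕ T = True ✓
B ⊕ D ⊕ W = F ⊕ F ⊕ T = True ✓
D ⊕ M ⊕ U = F ⊕ T ⊕ T = False ✓
B ⊕ U = F ⊕ T = True ✓
N ⊕ Q = F ⊕ F = False ✓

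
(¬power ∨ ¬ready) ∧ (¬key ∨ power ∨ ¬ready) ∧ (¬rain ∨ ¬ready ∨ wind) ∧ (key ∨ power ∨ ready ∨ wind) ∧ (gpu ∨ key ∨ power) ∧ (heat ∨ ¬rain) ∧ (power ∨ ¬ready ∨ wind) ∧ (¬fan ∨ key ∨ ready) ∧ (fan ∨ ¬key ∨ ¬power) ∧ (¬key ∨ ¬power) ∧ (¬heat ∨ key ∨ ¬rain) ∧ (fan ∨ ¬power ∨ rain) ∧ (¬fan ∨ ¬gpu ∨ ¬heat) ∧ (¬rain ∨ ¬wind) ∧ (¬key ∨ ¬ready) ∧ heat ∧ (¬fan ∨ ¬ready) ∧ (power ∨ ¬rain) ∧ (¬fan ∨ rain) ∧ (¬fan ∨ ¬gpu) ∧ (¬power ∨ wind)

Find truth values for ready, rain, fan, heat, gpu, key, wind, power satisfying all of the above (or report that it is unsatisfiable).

ready=F, rain=F, fan=F, heat=T, gpu=F, key=T, wind=T, power=F

Unit clause (heat) forces heat = True.
Set ready = False.
Set rain = False.
  then (¬fan ∨ rain) forces fan = False.
  then (fan ∨ ¬power ∨ rain) forces power = False.
Set gpu = False.
  then (gpu ∨ key ∨ power) forces key = True.
Set wind = True.
All clauses satisfied.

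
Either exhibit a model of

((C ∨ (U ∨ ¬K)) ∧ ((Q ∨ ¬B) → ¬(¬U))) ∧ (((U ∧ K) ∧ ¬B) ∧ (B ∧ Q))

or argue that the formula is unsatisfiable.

The formula is unsatisfiable.

Case B = True: the conjunct ¬B is False.
Case B = False: the conjunct B is False.
Both cases fail — unsatisfiable.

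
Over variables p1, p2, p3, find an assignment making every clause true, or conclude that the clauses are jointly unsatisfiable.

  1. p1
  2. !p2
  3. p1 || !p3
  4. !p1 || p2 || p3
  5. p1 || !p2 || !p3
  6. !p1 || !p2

p1: True; p2: False; p3: True

Unit clause (p1) forces p1 = True.
Unit clause (!p2) forces p2 = False.
In (!p1 || p2 || p3) only p3 is left, so p3 = True.
All clauses satisfied.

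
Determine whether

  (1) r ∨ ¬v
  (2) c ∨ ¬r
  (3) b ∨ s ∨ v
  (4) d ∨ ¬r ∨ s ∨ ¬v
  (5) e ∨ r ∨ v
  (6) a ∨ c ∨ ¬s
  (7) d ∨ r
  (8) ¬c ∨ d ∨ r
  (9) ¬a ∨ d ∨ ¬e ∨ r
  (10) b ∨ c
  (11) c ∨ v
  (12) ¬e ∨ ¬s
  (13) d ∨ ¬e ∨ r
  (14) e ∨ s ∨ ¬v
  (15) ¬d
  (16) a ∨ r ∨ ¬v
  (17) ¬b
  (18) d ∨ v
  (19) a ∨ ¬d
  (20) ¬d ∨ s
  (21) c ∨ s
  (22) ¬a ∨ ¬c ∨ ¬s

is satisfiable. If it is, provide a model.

a: False; b: False; v: True; d: False; r: True; s: True; c: True; e: False

Unit clause (¬d) forces d = False.
Unit clause (¬b) forces b = False.
In (d ∨ v) only v is left, so v = True.
In (r ∨ ¬v) only r is left, so r = True.
In (c ∨ ¬r) only c is left, so c = True.
In (d ∨ ¬r ∨ s ∨ ¬v) only s is left, so s = True.
In (¬e ∨ ¬s) only ¬e is left, so e = False.
In (¬a ∨ ¬c ∨ ¬s) only ¬a is left, so a = False.
All clauses satisfied.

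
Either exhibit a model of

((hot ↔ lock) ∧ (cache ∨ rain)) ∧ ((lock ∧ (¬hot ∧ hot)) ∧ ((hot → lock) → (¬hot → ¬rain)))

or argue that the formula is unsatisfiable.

Case hot = True: the conjunct ¬hot is False.
Case hot = False: the conjunct hot is False.
Both cases fail — unsatisfiable.

Unsatisfiable — no assignment works.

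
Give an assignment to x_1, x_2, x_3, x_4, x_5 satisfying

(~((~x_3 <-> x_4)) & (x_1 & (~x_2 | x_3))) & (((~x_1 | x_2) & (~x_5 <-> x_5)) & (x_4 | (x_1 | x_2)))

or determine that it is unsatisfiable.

The formula is unsatisfiable.

The conjunct ~x_5 <-> x_5 is unsatisfiable on its own:
  x_5=F: evaluates to False.
  x_5=T: evaluates to False.
So the whole conjunction is unsatisfiable.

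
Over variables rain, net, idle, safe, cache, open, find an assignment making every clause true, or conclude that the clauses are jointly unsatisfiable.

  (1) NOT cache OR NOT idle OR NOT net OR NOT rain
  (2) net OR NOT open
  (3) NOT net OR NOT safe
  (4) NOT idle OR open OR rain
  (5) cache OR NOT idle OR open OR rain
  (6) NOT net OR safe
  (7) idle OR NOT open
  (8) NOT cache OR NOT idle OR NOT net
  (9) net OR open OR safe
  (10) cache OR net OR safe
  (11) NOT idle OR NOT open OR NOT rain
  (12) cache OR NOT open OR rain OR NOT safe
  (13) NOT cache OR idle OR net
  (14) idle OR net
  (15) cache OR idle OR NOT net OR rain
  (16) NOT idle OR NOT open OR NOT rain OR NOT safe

Set rain = True.
Try net = True:
  (NOT net OR NOT safe) forces safe = False.
  clause (NOT net OR safe) is falsified — backtrack.
So net = False.
  then (net OR NOT open) forces open = False.
  then (net OR open OR safe) forces safe = True.
  then (idle OR net) forces idle = True.
Set cache = False.
All clauses satisfied.

rain: True, net: False, idle: True, safe: True, cache: False, open: False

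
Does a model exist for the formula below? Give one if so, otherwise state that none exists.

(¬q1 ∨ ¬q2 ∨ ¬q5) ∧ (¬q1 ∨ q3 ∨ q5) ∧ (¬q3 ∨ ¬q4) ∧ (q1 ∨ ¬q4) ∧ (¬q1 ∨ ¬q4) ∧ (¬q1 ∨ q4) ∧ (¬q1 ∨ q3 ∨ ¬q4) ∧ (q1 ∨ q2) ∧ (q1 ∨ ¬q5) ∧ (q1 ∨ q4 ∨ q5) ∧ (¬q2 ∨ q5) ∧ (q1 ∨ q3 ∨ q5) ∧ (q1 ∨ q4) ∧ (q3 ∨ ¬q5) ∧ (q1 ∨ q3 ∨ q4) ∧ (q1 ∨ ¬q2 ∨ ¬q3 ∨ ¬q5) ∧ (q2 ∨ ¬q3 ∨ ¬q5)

Case q1 = True:
  (¬q1 ∨ ¬q4) forces q4 = False.
  Clause (¬q1 ∨ q4) is falsified — contradiction.
Case q1 = False:
  (q1 ∨ ¬q4) forces q4 = False.
  Clause (q1 ∨ q4) is falsified — contradiction.
Both cases fail, so the formula is unsatisfiable.

The formula is unsatisfiable.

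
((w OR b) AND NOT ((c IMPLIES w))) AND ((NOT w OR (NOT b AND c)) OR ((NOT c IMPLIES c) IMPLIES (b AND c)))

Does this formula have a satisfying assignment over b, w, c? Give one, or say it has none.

b = True; w = False; c = True

  (w OR b) AND NOT ((c IMPLIES w)) = True
    w OR b = True
    NOT ((c IMPLIES w)) = True
      c IMPLIES w = False
  (NOT w OR (NOT b AND c)) OR ((NOT c IMPLIES c) IMPLIES (b AND c)) = True
    NOT w OR (NOT b AND c) = True
      NOT w = True
      NOT b AND c = False
        NOT b = False
    (NOT c IMPLIES c) IMPLIES (b AND c) = True
      NOT c IMPLIES c = True
        NOT c = False
      b AND c = True
Both conjuncts True, so the formula holds.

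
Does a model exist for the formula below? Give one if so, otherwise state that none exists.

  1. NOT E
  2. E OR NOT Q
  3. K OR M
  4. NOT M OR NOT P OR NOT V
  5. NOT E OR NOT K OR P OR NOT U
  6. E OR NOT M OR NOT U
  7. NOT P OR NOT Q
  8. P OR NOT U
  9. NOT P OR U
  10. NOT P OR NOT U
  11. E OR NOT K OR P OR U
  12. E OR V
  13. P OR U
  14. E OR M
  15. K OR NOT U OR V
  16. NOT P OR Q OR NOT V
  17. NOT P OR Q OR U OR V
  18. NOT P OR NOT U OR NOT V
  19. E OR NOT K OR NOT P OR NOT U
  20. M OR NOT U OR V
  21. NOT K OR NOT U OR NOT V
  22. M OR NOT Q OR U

The formula is unsatisfiable.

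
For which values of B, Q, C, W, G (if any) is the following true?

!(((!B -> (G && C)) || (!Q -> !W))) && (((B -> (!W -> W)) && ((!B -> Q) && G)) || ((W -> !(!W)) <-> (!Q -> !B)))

B = False; Q = False; C = False; W = True; G = True

  !(((!B -> (G && C)) || (!Q -> !W))) = True
    (!B -> (G && C)) || (!Q -> !W) = False
      !B -> (G && C) = False
        !B = True
        G && C = False
      !Q -> !W = False
        !Q = True
        !W = False
  ((B -> (!W -> W)) && ((!B -> Q) && G)) || ((W -> !(!W)) <-> (!Q -> !B)) = True
    (B -> (!W -> W)) && ((!B -> Q) && G) = False
      B -> (!W -> W) = True
        !W -> W = True
          !W = False
      (!B -> Q) && G = False
        !B -> Q = False
          !B = True
    (W -> !(!W)) <-> (!Q -> !B) = True
      W -> !(!W) = True
        !(!W) = True
          !W = False
      !Q -> !B = True
        !Q = True
        !B = True
Both conjuncts True, so the formula holds.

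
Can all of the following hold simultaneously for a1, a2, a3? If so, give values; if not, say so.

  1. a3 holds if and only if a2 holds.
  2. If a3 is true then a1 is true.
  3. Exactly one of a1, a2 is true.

a1 = True, a2 = False, a3 = False

  (1) a3=F, a2=F — same ✓
  (2) a3=F ⇒ a1: vacuous ✓
  (3) {a1, a2}: 1 true — exactly one ✓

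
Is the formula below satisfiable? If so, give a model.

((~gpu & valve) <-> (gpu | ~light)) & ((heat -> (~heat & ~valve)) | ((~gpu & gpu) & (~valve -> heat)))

gpu: False, heat: False, light: False, valve: True

  (~gpu & valve) <-> (gpu | ~light) = True
    ~gpu & valve = True
      ~gpu = True
    gpu | ~light = True
      ~light = True
  (heat -> (~heat & ~valve)) | ((~gpu & gpu) & (~valve -> heat)) = True
    heat -> (~heat & ~valve) = True
      ~heat & ~valve = False
        ~heat = True
        ~valve = False
    (~gpu & gpu) & (~valve -> heat) = False
      ~gpu & gpu = False
        ~gpu = True
      ~valve -> heat = True
        ~valve = False
Both conjuncts True, so the formula holds.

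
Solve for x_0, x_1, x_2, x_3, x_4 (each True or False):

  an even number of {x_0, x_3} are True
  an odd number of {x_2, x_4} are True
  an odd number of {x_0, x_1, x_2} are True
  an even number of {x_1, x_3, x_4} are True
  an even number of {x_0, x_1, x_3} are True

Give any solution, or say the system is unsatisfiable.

x_0: False, x_1: False, x_2: True, x_3: False, x_4: False

{x_0, x_3}: 0 true → even ✓
{x_2, x_4}: 1 true → odd ✓
{x_0, x_1, x_2}: 1 true → odd ✓
{x_1, x_3, x_4}: 0 true → even ✓
{x_0, x_1, x_3}: 0 true → even ✓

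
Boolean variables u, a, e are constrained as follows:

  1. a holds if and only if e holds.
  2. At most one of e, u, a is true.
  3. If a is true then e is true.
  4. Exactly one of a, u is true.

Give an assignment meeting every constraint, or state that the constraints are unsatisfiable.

u: True, a: False, e: False

  (1) a=F, e=F — same ✓
  (2) {e, u, a}: 1 true — at most one ✓
  (3) a=F ⇒ e: vacuous ✓
  (4) {a, u}: 1 true — exactly one ✓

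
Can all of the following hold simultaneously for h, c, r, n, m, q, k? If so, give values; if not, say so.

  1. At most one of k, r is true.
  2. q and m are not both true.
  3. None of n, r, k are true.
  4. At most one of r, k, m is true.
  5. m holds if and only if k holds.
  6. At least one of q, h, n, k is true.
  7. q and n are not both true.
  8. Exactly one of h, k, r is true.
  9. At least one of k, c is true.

h = True, c = True, r = False, n = False, m = False, q = False, k = False

  (1) {k, r}: 0 true — at most one ✓
  (2) q=F, m=F — not both ✓
  (3) {n, r, k}: 0 true — none ✓
  (4) {r, k, m}: 0 true — at most one ✓
  (5) m=F, k=F — same ✓
  (6) {q, h, n, k}: 1 true — at least one ✓
  (7) q=F, n=F — not both ✓
  (8) {h, k, r}: 1 true — exactly one ✓
  (9) {k, c}: 1 true — at least one ✓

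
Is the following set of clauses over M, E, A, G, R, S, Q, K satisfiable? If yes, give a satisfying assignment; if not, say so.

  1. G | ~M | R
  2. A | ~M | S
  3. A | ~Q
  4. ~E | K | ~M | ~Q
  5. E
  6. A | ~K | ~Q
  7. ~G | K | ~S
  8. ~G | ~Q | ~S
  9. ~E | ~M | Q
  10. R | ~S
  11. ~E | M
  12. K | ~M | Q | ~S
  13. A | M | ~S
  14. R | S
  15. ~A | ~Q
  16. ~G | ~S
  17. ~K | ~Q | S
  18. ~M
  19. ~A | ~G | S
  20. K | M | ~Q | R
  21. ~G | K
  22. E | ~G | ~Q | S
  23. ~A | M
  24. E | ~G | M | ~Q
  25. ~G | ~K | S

Unsatisfiable — no assignment works.

Case M = True:
  Clause (~M) is falsified — contradiction.
Case M = False:
  (E) forces E = True.
  Clause (~E | M) is falsified — contradiction.
Both cases fail, so the formula is unsatisfiable.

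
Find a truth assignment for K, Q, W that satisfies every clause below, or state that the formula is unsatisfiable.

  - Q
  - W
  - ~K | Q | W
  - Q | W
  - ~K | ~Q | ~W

Unit clause (Q) forces Q = True.
Unit clause (W) forces W = True.
In (~K | ~Q | ~W) only ~K is left, so K = False.
Check each clause:
  (Q): Q holds.
  (W): W holds.
  (~K | Q | W): ~K holds.
  (Q | W): Q holds.
  (~K | ~Q | ~W): ~K holds.
All clauses satisfied.

K=F, Q=T, W=T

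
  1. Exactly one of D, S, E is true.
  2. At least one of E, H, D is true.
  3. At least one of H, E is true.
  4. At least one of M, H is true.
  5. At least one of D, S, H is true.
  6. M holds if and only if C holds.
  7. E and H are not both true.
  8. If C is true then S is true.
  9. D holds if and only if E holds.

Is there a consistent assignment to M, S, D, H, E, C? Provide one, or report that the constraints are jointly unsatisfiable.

M = True, S = True, D = False, H = True, E = False, C = True

  (1) {D, S, E}: 1 true — exactly one ✓
  (2) {E, H, D}: 1 true — at least one ✓
  (3) {H, E}: 1 true — at least one ✓
  (4) {M, H}: 2 true — at least one ✓
  (5) {D, S, H}: 2 true — at least one ✓
  (6) M=T, C=T — same ✓
  (7) E=F, H=T — not both ✓
  (8) C=T ⇒ S: T ✓
  (9) D=F, E=F — same ✓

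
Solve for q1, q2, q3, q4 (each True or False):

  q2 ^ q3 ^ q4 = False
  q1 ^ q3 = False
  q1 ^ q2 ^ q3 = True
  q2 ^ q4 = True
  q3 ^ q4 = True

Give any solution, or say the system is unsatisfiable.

q1 = True; q2 = True; q3 = True; q4 = False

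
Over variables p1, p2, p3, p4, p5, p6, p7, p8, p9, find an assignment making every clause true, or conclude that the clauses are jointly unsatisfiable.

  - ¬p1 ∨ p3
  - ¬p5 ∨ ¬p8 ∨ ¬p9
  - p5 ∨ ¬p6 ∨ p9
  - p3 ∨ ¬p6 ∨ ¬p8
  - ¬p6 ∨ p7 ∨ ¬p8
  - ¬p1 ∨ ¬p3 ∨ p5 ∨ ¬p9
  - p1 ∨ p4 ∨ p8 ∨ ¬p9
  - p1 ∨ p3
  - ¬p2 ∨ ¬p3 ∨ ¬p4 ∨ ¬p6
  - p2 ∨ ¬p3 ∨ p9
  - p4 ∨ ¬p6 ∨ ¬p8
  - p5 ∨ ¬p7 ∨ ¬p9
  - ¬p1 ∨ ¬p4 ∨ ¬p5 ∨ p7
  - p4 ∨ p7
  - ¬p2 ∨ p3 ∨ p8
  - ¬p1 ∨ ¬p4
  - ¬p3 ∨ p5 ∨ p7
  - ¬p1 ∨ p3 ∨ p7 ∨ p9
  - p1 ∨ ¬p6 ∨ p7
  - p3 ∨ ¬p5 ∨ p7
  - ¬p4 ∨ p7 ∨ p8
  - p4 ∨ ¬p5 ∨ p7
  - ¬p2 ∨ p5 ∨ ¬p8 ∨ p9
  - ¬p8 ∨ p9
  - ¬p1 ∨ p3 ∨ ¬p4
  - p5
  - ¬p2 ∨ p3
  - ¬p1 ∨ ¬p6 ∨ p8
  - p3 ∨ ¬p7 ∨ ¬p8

p1=F, p2=F, p3=T, p4=T, p5=T, p6=F, p7=T, p8=F, p9=T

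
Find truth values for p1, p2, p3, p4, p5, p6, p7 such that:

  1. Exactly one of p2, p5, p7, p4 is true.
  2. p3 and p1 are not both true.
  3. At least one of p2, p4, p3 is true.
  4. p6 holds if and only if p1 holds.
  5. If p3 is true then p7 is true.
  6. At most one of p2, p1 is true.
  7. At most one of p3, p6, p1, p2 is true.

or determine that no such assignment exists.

p1: False, p2: True, p3: False, p4: False, p5: False, p6: False, p7: False

  (1) {p2, p5, p7, p4}: 1 true — exactly one ✓
  (2) p3=F, p1=F — not both ✓
  (3) {p2, p4, p3}: 1 true — at least one ✓
  (4) p6=F, p1=F — same ✓
  (5) p3=F ⇒ p7: vacuous ✓
  (6) {p2, p1}: 1 true — at most one ✓
  (7) {p3, p6, p1, p2}: 1 true — at most one ✓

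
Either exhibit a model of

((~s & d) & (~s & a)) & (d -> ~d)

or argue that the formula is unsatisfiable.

UNSATISFIABLE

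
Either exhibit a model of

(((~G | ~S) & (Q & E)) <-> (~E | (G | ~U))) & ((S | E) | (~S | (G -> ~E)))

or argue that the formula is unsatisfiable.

G = False; E = True; Q = False; S = True; U = True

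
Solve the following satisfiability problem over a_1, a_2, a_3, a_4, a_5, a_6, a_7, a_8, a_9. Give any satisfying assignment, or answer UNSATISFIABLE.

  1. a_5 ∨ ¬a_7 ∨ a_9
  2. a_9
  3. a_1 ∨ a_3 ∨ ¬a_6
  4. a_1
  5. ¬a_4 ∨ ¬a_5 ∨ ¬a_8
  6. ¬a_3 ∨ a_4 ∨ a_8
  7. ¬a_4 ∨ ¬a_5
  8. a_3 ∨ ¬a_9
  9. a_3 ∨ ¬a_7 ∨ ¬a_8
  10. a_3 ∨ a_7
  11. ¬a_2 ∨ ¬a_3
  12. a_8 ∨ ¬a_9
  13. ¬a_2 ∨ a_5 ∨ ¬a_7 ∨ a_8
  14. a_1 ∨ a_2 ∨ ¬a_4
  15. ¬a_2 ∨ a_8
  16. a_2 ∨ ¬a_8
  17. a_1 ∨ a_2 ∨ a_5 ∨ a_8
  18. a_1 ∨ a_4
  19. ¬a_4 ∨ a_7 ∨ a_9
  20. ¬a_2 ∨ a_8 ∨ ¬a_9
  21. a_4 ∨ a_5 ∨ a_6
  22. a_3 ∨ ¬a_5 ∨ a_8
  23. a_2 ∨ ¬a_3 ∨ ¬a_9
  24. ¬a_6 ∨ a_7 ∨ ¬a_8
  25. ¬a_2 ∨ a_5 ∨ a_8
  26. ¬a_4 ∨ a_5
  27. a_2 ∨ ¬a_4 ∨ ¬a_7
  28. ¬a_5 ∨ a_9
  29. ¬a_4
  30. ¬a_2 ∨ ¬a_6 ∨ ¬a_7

Unsatisfiable

Case a_1 = True:
  (a_9) forces a_9 = True.
  (a_3 ∨ ¬a_9) forces a_3 = True.
  (¬a_2 ∨ ¬a_3) forces a_2 = False.
  Clause (a_2 ∨ ¬a_3 ∨ ¬a_9) is falsified — contradiction.
Case a_1 = False:
  Clause (a_1) is falsified — contradiction.
Both cases fail, so the formula is unsatisfiable.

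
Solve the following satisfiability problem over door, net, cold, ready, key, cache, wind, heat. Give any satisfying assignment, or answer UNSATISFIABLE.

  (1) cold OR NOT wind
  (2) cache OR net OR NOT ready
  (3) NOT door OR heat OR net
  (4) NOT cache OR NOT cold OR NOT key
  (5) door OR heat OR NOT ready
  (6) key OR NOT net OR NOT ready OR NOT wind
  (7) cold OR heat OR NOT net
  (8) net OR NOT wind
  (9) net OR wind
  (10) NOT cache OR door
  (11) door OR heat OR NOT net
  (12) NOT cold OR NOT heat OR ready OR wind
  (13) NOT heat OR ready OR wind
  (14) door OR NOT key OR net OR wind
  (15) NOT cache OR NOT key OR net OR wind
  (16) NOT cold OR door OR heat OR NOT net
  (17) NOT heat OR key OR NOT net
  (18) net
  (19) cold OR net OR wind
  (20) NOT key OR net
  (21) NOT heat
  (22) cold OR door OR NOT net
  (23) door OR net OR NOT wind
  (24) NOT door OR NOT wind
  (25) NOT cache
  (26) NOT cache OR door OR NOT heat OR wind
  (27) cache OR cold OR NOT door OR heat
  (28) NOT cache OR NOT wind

door = True, net = True, cold = True, ready = False, key = False, cache = False, wind = False, heat = False

Unit clause (net) forces net = True.
Unit clause (NOT heat) forces heat = False.
Unit clause (NOT cache) forces cache = False.
In (cold OR heat OR NOT net) only cold is left, so cold = True.
In (door OR heat OR NOT net) only door is left, so door = True.
In (NOT door OR NOT wind) only NOT wind is left, so wind = False.
Set ready = False.
Set key = False.
All clauses satisfied.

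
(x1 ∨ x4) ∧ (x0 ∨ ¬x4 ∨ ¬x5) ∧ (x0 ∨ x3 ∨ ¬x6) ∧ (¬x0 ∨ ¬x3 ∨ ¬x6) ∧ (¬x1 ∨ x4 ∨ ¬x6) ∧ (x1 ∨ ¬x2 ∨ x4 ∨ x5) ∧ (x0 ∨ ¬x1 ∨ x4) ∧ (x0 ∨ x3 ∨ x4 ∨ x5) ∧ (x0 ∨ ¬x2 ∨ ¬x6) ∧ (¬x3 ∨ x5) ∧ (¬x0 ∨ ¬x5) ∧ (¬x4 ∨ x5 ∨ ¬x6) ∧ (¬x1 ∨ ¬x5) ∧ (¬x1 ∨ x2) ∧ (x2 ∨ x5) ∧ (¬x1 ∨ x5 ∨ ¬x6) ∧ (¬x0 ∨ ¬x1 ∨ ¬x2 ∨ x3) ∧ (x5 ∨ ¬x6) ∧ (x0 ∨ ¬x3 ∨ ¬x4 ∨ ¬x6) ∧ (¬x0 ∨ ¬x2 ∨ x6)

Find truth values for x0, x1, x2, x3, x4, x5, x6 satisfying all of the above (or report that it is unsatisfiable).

Set x0 = False.
Set x1 = False.
  then (x1 ∨ x4) forces x4 = True.
  then (x0 ∨ ¬x4 ∨ ¬x5) forces x5 = False.
  then (¬x3 ∨ x5) forces x3 = False.
  then (¬x4 ∨ x5 ∨ ¬x6) forces x6 = False.
  then (x2 ∨ x5) forces x2 = True.
All clauses satisfied.

x0=F, x1=F, x2=T, x3=F, x4=T, x5=F, x6=F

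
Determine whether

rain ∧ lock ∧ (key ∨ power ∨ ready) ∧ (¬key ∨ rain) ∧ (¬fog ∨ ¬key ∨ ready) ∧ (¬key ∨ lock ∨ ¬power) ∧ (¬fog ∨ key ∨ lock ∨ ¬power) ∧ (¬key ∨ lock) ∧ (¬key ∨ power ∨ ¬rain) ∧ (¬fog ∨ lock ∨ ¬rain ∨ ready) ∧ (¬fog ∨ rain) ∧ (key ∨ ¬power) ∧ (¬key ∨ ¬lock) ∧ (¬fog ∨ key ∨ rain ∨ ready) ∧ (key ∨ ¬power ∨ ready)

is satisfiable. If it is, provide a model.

Unit clause (rain) forces rain = True.
Unit clause (lock) forces lock = True.
In (¬key ∨ ¬lock) only ¬key is left, so key = False.
In (key ∨ ¬power) only ¬power is left, so power = False.
In (key ∨ power ∨ ready) only ready is left, so ready = True.
Set fog = False.
All clauses satisfied.

lock = True, power = False, fog = False, key = False, rain = True, ready = True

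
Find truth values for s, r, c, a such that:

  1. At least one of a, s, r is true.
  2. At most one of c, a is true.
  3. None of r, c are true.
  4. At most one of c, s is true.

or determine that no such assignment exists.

s = True, r = False, c = False, a = False

  (1) {a, s, r}: 1 true — at least one ✓
  (2) {c, a}: 0 true — at most one ✓
  (3) {r, c}: 0 true — none ✓
  (4) {c, s}: 1 true — at most one ✓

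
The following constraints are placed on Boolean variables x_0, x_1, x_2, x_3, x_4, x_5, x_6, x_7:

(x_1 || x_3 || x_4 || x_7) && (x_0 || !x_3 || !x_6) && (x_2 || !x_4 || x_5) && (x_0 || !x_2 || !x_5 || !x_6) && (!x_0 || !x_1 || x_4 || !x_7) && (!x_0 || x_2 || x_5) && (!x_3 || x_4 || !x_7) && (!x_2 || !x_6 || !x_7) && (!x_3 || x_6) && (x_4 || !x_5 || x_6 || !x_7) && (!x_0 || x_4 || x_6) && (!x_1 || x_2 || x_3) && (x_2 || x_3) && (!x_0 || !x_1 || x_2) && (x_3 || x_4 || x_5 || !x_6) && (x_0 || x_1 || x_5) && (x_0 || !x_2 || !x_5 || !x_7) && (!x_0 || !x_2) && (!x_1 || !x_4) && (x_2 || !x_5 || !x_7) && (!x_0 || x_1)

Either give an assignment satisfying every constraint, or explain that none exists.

x_0: False, x_1: True, x_2: True, x_3: False, x_4: False, x_5: True, x_6: False, x_7: False

Set x_0 = False.
Set x_1 = True.
  then (!x_1 || !x_4) forces x_4 = False.
Try x_2 = False:
  (!x_1 || x_2 || x_3) forces x_3 = True.
  (x_0 || !x_3 || !x_6) forces x_6 = False.
  clause (!x_3 || x_6) is falsified — backtrack.
So x_2 = True.
Try x_3 = True:
  (x_0 || !x_3 || !x_6) forces x_6 = False.
  clause (!x_3 || x_6) is falsified — backtrack.
So x_3 = False.
Set x_5 = True.
  then (x_0 || !x_2 || !x_5 || !x_6) forces x_6 = False.
  then (x_4 || !x_5 || x_6 || !x_7) forces x_7 = False.
All clauses satisfied.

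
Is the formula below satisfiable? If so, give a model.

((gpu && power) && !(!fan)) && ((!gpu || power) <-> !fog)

gpu = True, power = True, fog = False, fan = True

  (gpu && power) && !(!fan) = True
    gpu && power = True
    !(!fan) = True
      !fan = False
  (!gpu || power) <-> !fog = True
    !gpu || power = True
      !gpu = False
    !fog = True
Both conjuncts True, so the formula holds.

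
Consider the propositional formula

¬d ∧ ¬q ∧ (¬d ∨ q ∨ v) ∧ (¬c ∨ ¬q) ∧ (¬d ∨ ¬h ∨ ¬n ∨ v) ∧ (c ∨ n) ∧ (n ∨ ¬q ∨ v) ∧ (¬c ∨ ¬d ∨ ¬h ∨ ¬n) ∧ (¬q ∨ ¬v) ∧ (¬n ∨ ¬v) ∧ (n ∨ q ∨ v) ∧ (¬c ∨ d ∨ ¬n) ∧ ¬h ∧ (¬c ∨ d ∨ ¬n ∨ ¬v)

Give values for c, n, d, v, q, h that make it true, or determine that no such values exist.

Unit clause (¬d) forces d = False.
Unit clause (¬q) forces q = False.
Unit clause (¬h) forces h = False.
Set c = False.
  then (c ∨ n) forces n = True.
  then (¬n ∨ ¬v) forces v = False.
All clauses satisfied.

c = False, n = True, d = False, v = False, q = False, h = False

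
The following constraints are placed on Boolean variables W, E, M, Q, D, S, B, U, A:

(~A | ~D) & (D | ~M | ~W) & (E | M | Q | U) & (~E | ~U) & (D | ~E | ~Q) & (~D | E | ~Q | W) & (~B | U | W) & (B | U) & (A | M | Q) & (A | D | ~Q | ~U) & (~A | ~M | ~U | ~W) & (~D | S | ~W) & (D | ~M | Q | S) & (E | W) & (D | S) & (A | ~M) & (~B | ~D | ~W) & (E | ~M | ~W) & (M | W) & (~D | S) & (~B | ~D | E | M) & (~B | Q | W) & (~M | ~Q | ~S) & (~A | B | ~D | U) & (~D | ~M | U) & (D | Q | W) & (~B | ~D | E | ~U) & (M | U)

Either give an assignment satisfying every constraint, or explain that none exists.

Set W = True.
Try E = True:
  (~E | ~U) forces U = False.
  (B | U) forces B = True.
  (~B | ~D | ~W) forces D = False.
  (D | ~M | ~W) forces M = False.
  clause (M | U) is falsified — backtrack.
So E = False.
  then (E | ~M | ~W) forces M = False.
  then (M | U) forces U = True.
Set Q = True.
Set D = True.
  then (~A | ~D) forces A = False.
  then (~D | S | ~W) forces S = True.
  then (~B | ~D | ~W) forces B = False.
All clauses satisfied.

W = True, E = False, M = False, Q = True, D = True, S = True, B = False, U = True, A = False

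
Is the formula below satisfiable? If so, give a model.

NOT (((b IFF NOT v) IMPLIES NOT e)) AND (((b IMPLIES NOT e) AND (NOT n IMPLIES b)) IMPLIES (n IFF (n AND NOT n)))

b: False, v: True, e: True, n: False

  NOT (((b IFF NOT v) IMPLIES NOT e)) = True
    (b IFF NOT v) IMPLIES NOT e = False
      b IFF NOT v = True
        NOT v = False
      NOT e = False
  ((b IMPLIES NOT e) AND (NOT n IMPLIES b)) IMPLIES (n IFF (n AND NOT n)) = True
    (b IMPLIES NOT e) AND (NOT n IMPLIES b) = False
      b IMPLIES NOT e = True
        NOT e = False
      NOT n IMPLIES b = False
        NOT n = True
    n IFF (n AND NOT n) = True
      n AND NOT n = False
        NOT n = True
Both conjuncts True, so the formula holds.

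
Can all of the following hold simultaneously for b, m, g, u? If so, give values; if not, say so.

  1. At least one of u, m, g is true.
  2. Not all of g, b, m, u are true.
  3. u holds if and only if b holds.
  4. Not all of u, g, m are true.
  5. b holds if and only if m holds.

b: False, m: False, g: True, u: False

  (1) {u, m, g}: 1 true — at least one ✓
  (2) {g, b, m, u}: 1/4 true — not all ✓
  (3) u=F, b=F — same ✓
  (4) {u, g, m}: 1/3 true — not all ✓
  (5) b=F, m=F — same ✓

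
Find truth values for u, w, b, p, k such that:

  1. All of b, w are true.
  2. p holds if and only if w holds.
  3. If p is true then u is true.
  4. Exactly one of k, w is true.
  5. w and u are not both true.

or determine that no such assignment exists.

Unsatisfiable — no assignment works.

Case w = True:
  (1) forces b = True.
  (2) with w=T forces p = True.
  (3) with p=T forces u = True.
  Constraint (5) is violated (w=T, u=T) — contradiction.
Case w = False:
  Constraint (1) is violated (w=F) — contradiction.
Both cases fail — unsatisfiable.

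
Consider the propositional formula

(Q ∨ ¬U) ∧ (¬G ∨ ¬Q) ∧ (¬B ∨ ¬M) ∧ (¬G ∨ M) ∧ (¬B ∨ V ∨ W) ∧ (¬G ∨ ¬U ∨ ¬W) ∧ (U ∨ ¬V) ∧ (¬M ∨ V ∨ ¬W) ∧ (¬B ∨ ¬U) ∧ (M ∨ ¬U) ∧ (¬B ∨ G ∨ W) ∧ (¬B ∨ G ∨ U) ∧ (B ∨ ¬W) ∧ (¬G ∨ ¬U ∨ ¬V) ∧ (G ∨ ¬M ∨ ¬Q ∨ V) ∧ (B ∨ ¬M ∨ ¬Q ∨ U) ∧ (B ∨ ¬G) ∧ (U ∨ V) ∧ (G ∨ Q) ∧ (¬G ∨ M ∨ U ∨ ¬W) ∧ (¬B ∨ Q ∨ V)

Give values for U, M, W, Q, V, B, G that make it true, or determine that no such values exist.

U: True, M: True, W: False, Q: True, V: True, B: False, G: False

Set U = True.
  then (Q ∨ ¬U) forces Q = True.
  then (¬G ∨ ¬Q) forces G = False.
  then (¬B ∨ ¬U) forces B = False.
  then (M ∨ ¬U) forces M = True.
  then (B ∨ ¬W) forces W = False.
  then (G ∨ ¬M ∨ ¬Q ∨ V) forces V = True.
All clauses satisfied.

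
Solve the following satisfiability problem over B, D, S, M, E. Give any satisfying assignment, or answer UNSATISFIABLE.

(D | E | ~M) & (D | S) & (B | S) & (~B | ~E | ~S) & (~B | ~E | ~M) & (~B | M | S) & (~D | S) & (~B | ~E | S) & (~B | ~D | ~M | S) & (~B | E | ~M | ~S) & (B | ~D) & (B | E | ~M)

Set B = True.
Set D = True.
  then (~D | S) forces S = True.
  then (~B | ~E | ~S) forces E = False.
  then (~B | E | ~M | ~S) forces M = False.
All clauses satisfied.

B = True, D = True, S = True, M = False, E = False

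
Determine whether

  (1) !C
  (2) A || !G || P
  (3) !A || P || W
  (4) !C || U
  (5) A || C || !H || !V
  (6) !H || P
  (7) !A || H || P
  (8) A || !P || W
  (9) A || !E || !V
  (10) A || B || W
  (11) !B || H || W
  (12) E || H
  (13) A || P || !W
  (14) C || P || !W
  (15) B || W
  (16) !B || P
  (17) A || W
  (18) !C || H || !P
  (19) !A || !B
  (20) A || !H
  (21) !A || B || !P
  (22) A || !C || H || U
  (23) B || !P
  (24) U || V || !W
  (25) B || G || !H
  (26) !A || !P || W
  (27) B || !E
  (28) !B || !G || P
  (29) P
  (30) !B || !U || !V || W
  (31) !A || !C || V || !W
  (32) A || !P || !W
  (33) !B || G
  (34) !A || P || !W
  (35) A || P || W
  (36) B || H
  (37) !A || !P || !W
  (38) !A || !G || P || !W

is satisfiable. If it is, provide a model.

No satisfying assignment exists.

Case P = True:
  (!C) forces C = False.
  (B || !P) forces B = True.
  (!A || !B) forces A = False.
  (A || !P || W) forces W = True.
  Clause (A || !P || !W) is falsified — contradiction.
Case P = False:
  Clause (P) is falsified — contradiction.
Both cases fail, so the formula is unsatisfiable.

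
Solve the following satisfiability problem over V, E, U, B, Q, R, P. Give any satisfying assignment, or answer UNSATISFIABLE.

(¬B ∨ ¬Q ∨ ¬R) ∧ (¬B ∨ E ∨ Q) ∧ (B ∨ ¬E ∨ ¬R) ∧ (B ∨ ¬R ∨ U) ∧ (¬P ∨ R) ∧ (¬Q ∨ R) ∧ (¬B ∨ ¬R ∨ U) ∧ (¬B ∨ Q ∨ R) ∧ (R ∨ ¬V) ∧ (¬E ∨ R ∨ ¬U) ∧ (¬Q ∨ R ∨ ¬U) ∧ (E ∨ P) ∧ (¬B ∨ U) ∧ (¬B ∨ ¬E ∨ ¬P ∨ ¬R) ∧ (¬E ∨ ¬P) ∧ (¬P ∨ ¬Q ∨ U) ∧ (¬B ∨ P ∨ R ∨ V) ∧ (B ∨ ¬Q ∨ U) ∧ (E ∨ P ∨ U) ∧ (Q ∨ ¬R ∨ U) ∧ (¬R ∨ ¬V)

V = False, E = False, U = True, B = False, Q = False, R = True, P = True

Set V = False.
Set E = False.
  then (E ∨ P) forces P = True.
  then (¬P ∨ R) forces R = True.
Set U = True.
Try B = True:
  (¬B ∨ ¬Q ∨ ¬R) forces Q = False.
  clause (¬B ∨ E ∨ Q) is falsified — backtrack.
So B = False.
Set Q = False.
All clauses satisfied.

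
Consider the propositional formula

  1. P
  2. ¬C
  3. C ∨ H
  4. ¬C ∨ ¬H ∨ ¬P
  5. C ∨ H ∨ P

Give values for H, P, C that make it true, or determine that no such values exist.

Unit clause (P) forces P = True.
Unit clause (¬C) forces C = False.
In (C ∨ H) only H is left, so H = True.
Check each clause:
  (P): P holds.
  (¬C): ¬C holds.
  (C ∨ H): H holds.
  (¬C ∨ ¬H ∨ ¬P): ¬C holds.
  (C ∨ H ∨ P): H holds.
All clauses satisfied.

H = True, P = True, C = False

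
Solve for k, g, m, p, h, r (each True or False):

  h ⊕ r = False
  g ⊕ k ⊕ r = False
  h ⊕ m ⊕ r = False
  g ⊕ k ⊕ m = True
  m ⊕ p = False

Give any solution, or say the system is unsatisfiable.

k = True; g = False; m = False; p = False; h = True; r = True

h ⊕ r = T ⊕ T = False ✓
g ⊕ k ⊕ r = F ⊕ T ⊕ T = False ✓
h ⊕ m ⊕ r = T ⊕ F ⊕ T = False ✓
g ⊕ k ⊕ m = F ⊕ T ⊕ F = True ✓
m ⊕ p = F ⊕ F = False ✓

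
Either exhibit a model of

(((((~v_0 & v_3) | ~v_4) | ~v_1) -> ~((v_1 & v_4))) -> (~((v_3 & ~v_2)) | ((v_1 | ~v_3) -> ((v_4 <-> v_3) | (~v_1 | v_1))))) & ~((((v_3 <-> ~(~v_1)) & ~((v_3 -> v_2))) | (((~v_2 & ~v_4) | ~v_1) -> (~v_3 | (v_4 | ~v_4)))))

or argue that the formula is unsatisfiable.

The conjunct ~((((v_3 <-> ~(~v_1)) & ~((v_3 -> v_2))) | (((~v_2 & ~v_4) | ~v_1) -> (~v_3 | (v_4 | ~v_4))))) is unsatisfiable on its own:
  v_4 = True: this becomes ~((((v_3 <-> ~(~v_1)) & ~((v_3 -> v_2))) | True)) = False.
  v_4 = False: this becomes ~((((v_3 <-> ~(~v_1)) & ~((v_3 -> v_2))) | True)) = False.
So the whole conjunction is unsatisfiable.

The formula is unsatisfiable.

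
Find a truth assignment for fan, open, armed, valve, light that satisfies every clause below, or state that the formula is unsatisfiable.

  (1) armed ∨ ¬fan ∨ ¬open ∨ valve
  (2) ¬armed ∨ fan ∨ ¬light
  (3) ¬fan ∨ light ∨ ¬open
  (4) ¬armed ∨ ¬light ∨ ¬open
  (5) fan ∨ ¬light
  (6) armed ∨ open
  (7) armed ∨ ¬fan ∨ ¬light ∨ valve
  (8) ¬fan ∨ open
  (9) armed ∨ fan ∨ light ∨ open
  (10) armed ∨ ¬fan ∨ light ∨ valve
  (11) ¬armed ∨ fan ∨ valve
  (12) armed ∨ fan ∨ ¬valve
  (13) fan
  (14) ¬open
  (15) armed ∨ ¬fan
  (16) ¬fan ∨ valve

Unsatisfiable

Case fan = True:
  (¬fan ∨ open) forces open = True.
  Clause (¬open) is falsified — contradiction.
Case fan = False:
  Clause (fan) is falsified — contradiction.
Both cases fail, so the formula is unsatisfiable.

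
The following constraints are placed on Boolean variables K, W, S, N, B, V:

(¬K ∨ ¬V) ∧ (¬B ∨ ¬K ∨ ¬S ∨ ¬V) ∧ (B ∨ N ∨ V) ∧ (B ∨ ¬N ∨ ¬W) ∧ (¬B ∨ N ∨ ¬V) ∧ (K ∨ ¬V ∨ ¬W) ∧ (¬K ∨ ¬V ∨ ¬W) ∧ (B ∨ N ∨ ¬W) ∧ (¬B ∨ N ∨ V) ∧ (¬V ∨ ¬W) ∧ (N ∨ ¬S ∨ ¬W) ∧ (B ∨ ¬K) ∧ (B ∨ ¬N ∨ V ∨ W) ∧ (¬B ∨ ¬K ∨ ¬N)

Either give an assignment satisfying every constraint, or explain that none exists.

Try K = True:
  (¬K ∨ ¬V) forces V = False.
  (B ∨ ¬K) forces B = True.
  (¬B ∨ N ∨ V) forces N = True.
  clause (¬B ∨ ¬K ∨ ¬N) is falsified — backtrack.
So K = False.
Set W = False.
Set S = True.
Set N = False.
Set B = False.
  then (B ∨ N ∨ V) forces V = True.
All clauses satisfied.

K = False, W = False, S = True, N = False, B = False, V = True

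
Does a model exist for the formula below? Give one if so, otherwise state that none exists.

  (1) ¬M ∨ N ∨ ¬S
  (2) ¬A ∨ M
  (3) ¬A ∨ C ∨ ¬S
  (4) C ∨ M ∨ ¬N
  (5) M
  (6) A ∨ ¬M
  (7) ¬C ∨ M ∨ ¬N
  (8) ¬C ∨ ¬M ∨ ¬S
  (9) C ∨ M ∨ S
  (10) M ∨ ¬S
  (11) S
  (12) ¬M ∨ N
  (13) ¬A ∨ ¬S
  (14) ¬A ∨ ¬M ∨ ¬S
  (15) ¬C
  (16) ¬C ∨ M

Case M = True:
  (A ∨ ¬M) forces A = True.
  (S) forces S = True.
  Clause (¬A ∨ ¬S) is falsified — contradiction.
Case M = False:
  Clause (M) is falsified — contradiction.
Both cases fail, so the formula is unsatisfiable.

Unsatisfiable — no assignment works.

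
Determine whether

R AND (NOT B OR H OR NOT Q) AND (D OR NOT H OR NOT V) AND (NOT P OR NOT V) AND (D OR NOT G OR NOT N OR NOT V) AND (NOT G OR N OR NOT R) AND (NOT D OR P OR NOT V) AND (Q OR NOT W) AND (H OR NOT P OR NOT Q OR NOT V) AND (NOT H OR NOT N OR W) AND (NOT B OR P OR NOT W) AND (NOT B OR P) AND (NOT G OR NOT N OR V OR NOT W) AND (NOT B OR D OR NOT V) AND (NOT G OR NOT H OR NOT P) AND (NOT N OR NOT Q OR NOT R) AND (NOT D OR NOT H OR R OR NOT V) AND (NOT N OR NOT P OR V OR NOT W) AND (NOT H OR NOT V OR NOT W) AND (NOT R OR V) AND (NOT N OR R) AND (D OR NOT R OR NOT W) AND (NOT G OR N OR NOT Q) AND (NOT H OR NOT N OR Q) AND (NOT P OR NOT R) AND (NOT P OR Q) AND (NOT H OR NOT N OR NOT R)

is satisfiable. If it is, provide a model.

Unit clause (R) forces R = True.
In (NOT R OR V) only V is left, so V = True.
In (NOT P OR NOT R) only NOT P is left, so P = False.
In (NOT D OR P OR NOT V) only NOT D is left, so D = False.
In (NOT B OR P) only NOT B is left, so B = False.
In (D OR NOT R OR NOT W) only NOT W is left, so W = False.
In (D OR NOT H OR NOT V) only NOT H is left, so H = False.
Set Q = True.
  then (NOT N OR NOT Q OR NOT R) forces N = False.
  then (NOT G OR N OR NOT Q) forces G = False.
All clauses satisfied.

D = False, R = True, W = False, V = True, H = False, Q = True, G = False, B = False, P = False, N = False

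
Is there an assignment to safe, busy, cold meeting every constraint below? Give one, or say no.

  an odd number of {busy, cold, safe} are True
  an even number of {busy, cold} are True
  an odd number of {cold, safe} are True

safe = True, busy = False, cold = False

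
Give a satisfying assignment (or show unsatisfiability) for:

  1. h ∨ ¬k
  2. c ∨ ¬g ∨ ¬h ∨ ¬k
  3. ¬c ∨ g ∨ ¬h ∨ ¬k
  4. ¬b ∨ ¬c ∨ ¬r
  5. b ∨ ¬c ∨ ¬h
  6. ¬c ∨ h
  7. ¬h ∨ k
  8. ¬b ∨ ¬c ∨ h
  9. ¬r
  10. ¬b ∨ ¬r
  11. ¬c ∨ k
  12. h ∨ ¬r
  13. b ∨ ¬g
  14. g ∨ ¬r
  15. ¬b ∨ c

h: False; c: False; r: False; k: False; g: False; b: False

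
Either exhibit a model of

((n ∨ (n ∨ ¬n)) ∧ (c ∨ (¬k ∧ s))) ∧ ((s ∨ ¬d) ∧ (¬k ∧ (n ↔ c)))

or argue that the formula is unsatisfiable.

n=F, c=F, d=F, k=F, s=T

  (n ∨ (n ∨ ¬n)) ∧ (c ∨ (¬k ∧ s)) = True
    n ∨ (n ∨ ¬n) = True
      n ∨ ¬n = True
        ¬n = True
    c ∨ (¬k ∧ s) = True
      ¬k ∧ s = True
        ¬k = True
  (s ∨ ¬d) ∧ (¬k ∧ (n ↔ c)) = True
    s ∨ ¬d = True
      ¬d = True
    ¬k ∧ (n ↔ c) = True
      ¬k = True
      n ↔ c = True
Both conjuncts True, so the formula holds.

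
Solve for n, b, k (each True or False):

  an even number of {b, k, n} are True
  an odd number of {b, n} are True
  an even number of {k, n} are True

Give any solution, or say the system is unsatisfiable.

n = True; b = False; k = True

{b, k, n}: 2 true → even ✓
{b, n}: 1 true → odd ✓
{k, n}: 2 true → even ✓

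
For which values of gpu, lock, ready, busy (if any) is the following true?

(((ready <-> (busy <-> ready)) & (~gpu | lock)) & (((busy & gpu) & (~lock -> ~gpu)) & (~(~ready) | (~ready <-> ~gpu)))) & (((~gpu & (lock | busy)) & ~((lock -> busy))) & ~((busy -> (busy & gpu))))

Case gpu = True: the conjunct ~gpu is False.
Case gpu = False: the conjunct gpu is False.
Both cases fail — unsatisfiable.

Unsatisfiable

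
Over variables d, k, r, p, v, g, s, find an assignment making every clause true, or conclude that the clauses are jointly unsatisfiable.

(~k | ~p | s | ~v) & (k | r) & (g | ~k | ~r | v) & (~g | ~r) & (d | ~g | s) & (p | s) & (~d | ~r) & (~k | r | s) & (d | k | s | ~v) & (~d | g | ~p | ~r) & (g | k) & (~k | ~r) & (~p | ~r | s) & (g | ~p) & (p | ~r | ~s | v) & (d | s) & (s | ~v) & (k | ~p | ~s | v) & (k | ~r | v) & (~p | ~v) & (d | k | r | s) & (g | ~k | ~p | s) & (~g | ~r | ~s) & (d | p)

Set d = True.
  then (~d | ~r) forces r = False.
  then (k | r) forces k = True.
  then (~k | r | s) forces s = True.
Set p = True.
  then (g | ~p) forces g = True.
  then (~p | ~v) forces v = False.
All clauses satisfied.

d = True, k = True, r = False, p = True, v = False, g = True, s = True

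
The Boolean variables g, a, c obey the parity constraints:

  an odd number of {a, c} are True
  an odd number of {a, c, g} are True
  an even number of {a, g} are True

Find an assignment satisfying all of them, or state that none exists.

g: False, a: False, c: True

{a, c}: 1 true → odd ✓
{a, c, g}: 1 true → odd ✓
{a, g}: 0 true → even ✓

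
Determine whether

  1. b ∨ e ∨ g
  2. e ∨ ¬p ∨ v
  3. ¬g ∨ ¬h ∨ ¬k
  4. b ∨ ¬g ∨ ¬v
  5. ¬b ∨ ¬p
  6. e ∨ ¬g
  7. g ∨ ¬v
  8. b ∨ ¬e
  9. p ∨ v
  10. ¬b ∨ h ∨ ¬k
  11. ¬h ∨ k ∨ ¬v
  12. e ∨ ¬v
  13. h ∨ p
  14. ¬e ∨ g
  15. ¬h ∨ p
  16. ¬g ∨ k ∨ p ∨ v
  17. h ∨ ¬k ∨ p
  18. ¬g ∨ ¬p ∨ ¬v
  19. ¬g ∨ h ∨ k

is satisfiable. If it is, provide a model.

Case b = True:
  (¬b ∨ ¬p) forces p = False.
  (p ∨ v) forces v = True.
  (g ∨ ¬v) forces g = True.
  (e ∨ ¬g) forces e = True.
  (h ∨ p) forces h = True.
  Clause (¬h ∨ p) is falsified — contradiction.
Case b = False:
  (b ∨ ¬e) forces e = False.
  (b ∨ e ∨ g) forces g = True.
  Clause (e ∨ ¬g) is falsified — contradiction.
Both cases fail, so the formula is unsatisfiable.

UNSATISFIABLE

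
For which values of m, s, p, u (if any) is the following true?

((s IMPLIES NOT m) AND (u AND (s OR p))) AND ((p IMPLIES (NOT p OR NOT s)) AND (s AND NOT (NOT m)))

Case s = True: the formula simplifies to (NOT m AND u) AND ((p IMPLIES NOT p) AND NOT (NOT m)).
  m = True: the conjunct NOT m is False.
  m = False: the conjunct NOT (NOT m) becomes NOT (NOT False) = False.
Case s = False: the conjunct s is False.
Both cases fail — unsatisfiable.

The formula is unsatisfiable.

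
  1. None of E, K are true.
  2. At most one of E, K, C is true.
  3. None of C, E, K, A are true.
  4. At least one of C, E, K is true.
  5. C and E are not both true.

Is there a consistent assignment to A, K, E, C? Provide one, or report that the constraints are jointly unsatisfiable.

Case K = True:
  Constraint (1) is violated (K=T) — contradiction.
Case K = False:
  (1) forces E = False.
  (3) forces C = False.
  Constraint (4) is violated (C=F, E=F, K=F) — contradiction.
Both cases fail — unsatisfiable.

No satisfying assignment exists.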